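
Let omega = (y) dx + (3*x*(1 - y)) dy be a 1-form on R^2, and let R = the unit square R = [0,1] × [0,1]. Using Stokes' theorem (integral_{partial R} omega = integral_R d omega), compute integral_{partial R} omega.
integral_(partial R) omega = 1/2

Stokes: integral_partial_R omega = integral_R d omega with d omega = (∂Q/∂x - ∂P/∂y) dx ∧ dy.
  ∂Q/∂x = 3 - 3*y
  ∂P/∂y = 1
  integrand = ∂Q/∂x - ∂P/∂y = 2 - 3*y.
Integrating over R: integral_0^1 integral_0^1 (2 - 3*y) dx dy = 1/2.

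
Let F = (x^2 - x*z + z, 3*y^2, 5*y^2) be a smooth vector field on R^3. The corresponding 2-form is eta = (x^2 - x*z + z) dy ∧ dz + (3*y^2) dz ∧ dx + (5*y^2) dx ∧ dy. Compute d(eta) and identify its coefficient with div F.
d(eta) = (2*x + 6*y - z) dx ∧ dy ∧ dz; div F = 2*x + 6*y - z

For a 2-form in R^3 of the form above, applying d gives a 3-form with coefficient ∂P/∂x + ∂Q/∂y + ∂R/∂z:
  ∂P/∂x = 2*x - z
  ∂Q/∂y = 6*y
  ∂R/∂z = 0
Sum = 2*x + 6*y - z, which is exactly div F.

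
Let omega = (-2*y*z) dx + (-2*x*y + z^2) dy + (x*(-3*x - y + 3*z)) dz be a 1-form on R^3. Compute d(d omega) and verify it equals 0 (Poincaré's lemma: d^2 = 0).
d(d omega) = 0

Step 1: d omega = sum_{i<j} (∂f_j/∂x_i - ∂f_i/∂x_j) dx_i ∧ dx_j:
  coeff of dx ∧ dy: -2*y + 2*z
  coeff of dx ∧ dz: -6*x + y + 3*z
  coeff of dy ∧ dz: -x - 2*z
Step 2: Apply d again to each 2-form coefficient. The only possible 3-form in R^3 is dx ∧ dy ∧ dz, with coefficient
  ∂(coeff of dy∧dz)/∂x - ∂(coeff of dx∧dz)/∂y + ∂(coeff of dx∧dy)/∂z
  = ∂/∂x (-x - 2*z) - ∂/∂y (-6*x + y + 3*z) + ∂/∂z (-2*y + 2*z).
Each of these terms simplifies to sums of mixed partials that cancel in pairs. The result is 0 (by equality of mixed partials for smooth functions — Schwarz / Clairaut).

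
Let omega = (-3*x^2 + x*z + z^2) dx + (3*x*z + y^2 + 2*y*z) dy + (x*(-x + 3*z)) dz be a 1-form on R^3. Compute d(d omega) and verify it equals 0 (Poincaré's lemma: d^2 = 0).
d(d omega) = 0

Step 1: d omega = sum_{i<j} (∂f_j/∂x_i - ∂f_i/∂x_j) dx_i ∧ dx_j:
  coeff of dx ∧ dy: 3*z
  coeff of dx ∧ dz: -3*x + z
  coeff of dy ∧ dz: -3*x - 2*y
Step 2: Apply d again to each 2-form coefficient. The only possible 3-form in R^3 is dx ∧ dy ∧ dz, with coefficient
  ∂(coeff of dy∧dz)/∂x - ∂(coeff of dx∧dz)/∂y + ∂(coeff of dx∧dy)/∂z
  = ∂/∂x (-3*x - 2*y) - ∂/∂y (-3*x + z) + ∂/∂z (3*z).
Each of these terms simplifies to sums of mixed partials that cancel in pairs. The result is 0 (by equality of mixed partials for smooth functions — Schwarz / Clairaut).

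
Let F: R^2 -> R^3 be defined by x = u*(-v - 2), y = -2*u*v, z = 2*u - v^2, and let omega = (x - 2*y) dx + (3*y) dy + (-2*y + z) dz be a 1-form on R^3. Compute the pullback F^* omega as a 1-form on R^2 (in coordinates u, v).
F^* omega = (9*u*v^2 + 4*u*v + 8*u - 2*v^2) du + (9*u^2*v + 2*u^2 - 8*u*v^2 - 4*u*v + 2*v^3) dv

Using F^*(f dg) = (f ∘ F) d(g ∘ F), substitute each coordinate x_i by F_i(u, v) in f_i, and replace dx_i by d F_i = (∂F_i/∂u) du + (∂F_i/∂v) dv.
  For the x component: f_1(F) = u*(3*v - 2); d F_1 = (-v - 2) du + (-u) dv
  For the y component: f_2(F) = -6*u*v; d F_2 = (-2*v) du + (-2*u) dv
  For the z component: f_3(F) = 4*u*v + 2*u - v^2; d F_3 = (2) du + (-2*v) dv
Combining and collecting du, dv coefficients:
  coeff of du: 9*u*v^2 + 4*u*v + 8*u - 2*v^2
  coeff of dv: 9*u^2*v + 2*u^2 - 8*u*v^2 - 4*u*v + 2*v^3
F^* omega = (9*u*v^2 + 4*u*v + 8*u - 2*v^2) du + (9*u^2*v + 2*u^2 - 8*u*v^2 - 4*u*v + 2*v^3) dv.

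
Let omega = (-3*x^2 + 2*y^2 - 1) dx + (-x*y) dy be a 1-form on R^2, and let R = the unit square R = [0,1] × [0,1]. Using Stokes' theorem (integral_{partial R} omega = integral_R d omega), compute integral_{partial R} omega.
integral_(partial R) omega = -5/2

Stokes: integral_partial_R omega = integral_R d omega with d omega = (∂Q/∂x - ∂P/∂y) dx ∧ dy.
  ∂Q/∂x = -y
  ∂P/∂y = 4*y
  integrand = ∂Q/∂x - ∂P/∂y = -5*y.
Integrating over R: integral_0^1 integral_0^1 (-5*y) dx dy = -5/2.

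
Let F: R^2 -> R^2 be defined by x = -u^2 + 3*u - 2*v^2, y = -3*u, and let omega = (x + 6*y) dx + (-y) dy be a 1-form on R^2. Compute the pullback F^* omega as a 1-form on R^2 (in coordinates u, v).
F^* omega = (2*u^3 + 27*u^2 + 4*u*v^2 - 54*u - 6*v^2) du + (4*v*(u^2 + 15*u + 2*v^2)) dv

Using F^*(f dg) = (f ∘ F) d(g ∘ F), substitute each coordinate x_i by F_i(u, v) in f_i, and replace dx_i by d F_i = (∂F_i/∂u) du + (∂F_i/∂v) dv.
  For the x component: f_1(F) = -u^2 - 15*u - 2*v^2; d F_1 = (3 - 2*u) du + (-4*v) dv
  For the y component: f_2(F) = 3*u; d F_2 = (-3) du + (0) dv
Combining and collecting du, dv coefficients:
  coeff of du: 2*u^3 + 27*u^2 + 4*u*v^2 - 54*u - 6*v^2
  coeff of dv: 4*v*(u^2 + 15*u + 2*v^2)
F^* omega = (2*u^3 + 27*u^2 + 4*u*v^2 - 54*u - 6*v^2) du + (4*v*(u^2 + 15*u + 2*v^2)) dv.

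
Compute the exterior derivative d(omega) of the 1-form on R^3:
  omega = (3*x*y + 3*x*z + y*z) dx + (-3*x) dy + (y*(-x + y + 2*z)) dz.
d(omega) = (-3*x - z - 3) dx ∧ dy + (-3*x - 2*y) dx ∧ dz + (-x + 2*y + 2*z) dy ∧ dz

For a 1-form omega = sum_i f_i dx_i, the exterior derivative is
  d(omega) = sum_{i < j} (∂f_j/∂x_i - ∂f_i/∂x_j) dx_i ∧ dx_j.
  coefficient of dx ∧ dy: ∂f_2/∂x - ∂f_1/∂y = ∂(-3*x)/∂x - ∂(3*x*y + 3*x*z + y*z)/∂y = -3*x - z - 3
  coefficient of dx ∧ dz: ∂f_3/∂x - ∂f_1/∂z = ∂(y*(-x + y + 2*z))/∂x - ∂(3*x*y + 3*x*z + y*z)/∂z = -3*x - 2*y
  coefficient of dy ∧ dz: ∂f_3/∂y - ∂f_2/∂z = ∂(y*(-x + y + 2*z))/∂y - ∂(-3*x)/∂z = -x + 2*y + 2*z
Assembling: d(omega) = (-3*x - z - 3) dx ∧ dy + (-3*x - 2*y) dx ∧ dz + (-x + 2*y + 2*z) dy ∧ dz.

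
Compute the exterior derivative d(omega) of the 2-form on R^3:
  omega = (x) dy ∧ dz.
d(omega) = (1) dx ∧ dy ∧ dz

For a 2-form omega = sum_{i<j} g_{ij} dx_i ∧ dx_j, the exterior derivative is
  d(omega) = sum_{i<j} d(g_{ij}) ∧ dx_i ∧ dx_j = sum_{i<j, k} (∂g_{ij}/∂x_k) dx_k ∧ dx_i ∧ dx_j.
Expand each term, using dx_k ∧ dx_i ∧ dx_j = sgn(permutation) dx_{(a)} ∧ dx_{(b)} ∧ dx_{(c)} with (a < b < c) sorted:
  d(x) includes (∂/∂x)(x) dx = (1) dx, which multiplied by dy ∧ dz gives (1) dx ∧ dy ∧ dz
Collecting like 3-forms: d(omega) = (1) dx ∧ dy ∧ dz.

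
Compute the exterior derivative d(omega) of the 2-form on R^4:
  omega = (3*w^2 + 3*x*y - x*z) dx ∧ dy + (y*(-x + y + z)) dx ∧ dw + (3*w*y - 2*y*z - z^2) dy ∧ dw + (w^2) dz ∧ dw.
d(omega) = (-x) dx ∧ dy ∧ dz + (6*w + x - 2*y - z) dx ∧ dy ∧ dw + (-y) dx ∧ dz ∧ dw + (2*y + 2*z) dy ∧ dz ∧ dw

For a 2-form omega = sum_{i<j} g_{ij} dx_i ∧ dx_j, the exterior derivative is
  d(omega) = sum_{i<j} d(g_{ij}) ∧ dx_i ∧ dx_j = sum_{i<j, k} (∂g_{ij}/∂x_k) dx_k ∧ dx_i ∧ dx_j.
Expand each term, using dx_k ∧ dx_i ∧ dx_j = sgn(permutation) dx_{(a)} ∧ dx_{(b)} ∧ dx_{(c)} with (a < b < c) sorted:
  d(3*w^2 + 3*x*y - x*z) includes (∂/∂z)(3*w^2 + 3*x*y - x*z) dz = (-x) dz, which multiplied by dx ∧ dy gives (-x) dx ∧ dy ∧ dz
  d(3*w^2 + 3*x*y - x*z) includes (∂/∂w)(3*w^2 + 3*x*y - x*z) dw = (6*w) dw, which multiplied by dx ∧ dy gives (6*w) dx ∧ dy ∧ dw
  d(y*(-x + y + z)) includes (∂/∂y)(y*(-x + y + z)) dy = (-x + 2*y + z) dy, which multiplied by dx ∧ dw gives (x - 2*y - z) dx ∧ dy ∧ dw
  d(y*(-x + y + z)) includes (∂/∂z)(y*(-x + y + z)) dz = (y) dz, which multiplied by dx ∧ dw gives (-y) dx ∧ dz ∧ dw
  d(3*w*y - 2*y*z - z^2) includes (∂/∂z)(3*w*y - 2*y*z - z^2) dz = (-2*y - 2*z) dz, which multiplied by dy ∧ dw gives (2*y + 2*z) dy ∧ dz ∧ dw
Collecting like 3-forms: d(omega) = (-x) dx ∧ dy ∧ dz + (6*w + x - 2*y - z) dx ∧ dy ∧ dw + (-y) dx ∧ dz ∧ dw + (2*y + 2*z) dy ∧ dz ∧ dw.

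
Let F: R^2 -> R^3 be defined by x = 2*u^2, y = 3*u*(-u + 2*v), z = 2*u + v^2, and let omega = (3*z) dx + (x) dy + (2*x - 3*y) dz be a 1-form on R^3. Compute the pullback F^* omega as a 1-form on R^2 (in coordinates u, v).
F^* omega = (2*u*(-6*u^2 + 6*u*v + 25*u + 6*v^2 - 18*v)) du + (2*u*(6*u^2 + 13*u*v - 18*v^2)) dv

Using F^*(f dg) = (f ∘ F) d(g ∘ F), substitute each coordinate x_i by F_i(u, v) in f_i, and replace dx_i by d F_i = (∂F_i/∂u) du + (∂F_i/∂v) dv.
  For the x component: f_1(F) = 6*u + 3*v^2; d F_1 = (4*u) du + (0) dv
  For the y component: f_2(F) = 2*u^2; d F_2 = (-6*u + 6*v) du + (6*u) dv
  For the z component: f_3(F) = u*(13*u - 18*v); d F_3 = (2) du + (2*v) dv
Combining and collecting du, dv coefficients:
  coeff of du: 2*u*(-6*u^2 + 6*u*v + 25*u + 6*v^2 - 18*v)
  coeff of dv: 2*u*(6*u^2 + 13*u*v - 18*v^2)
F^* omega = (2*u*(-6*u^2 + 6*u*v + 25*u + 6*v^2 - 18*v)) du + (2*u*(6*u^2 + 13*u*v - 18*v^2)) dv.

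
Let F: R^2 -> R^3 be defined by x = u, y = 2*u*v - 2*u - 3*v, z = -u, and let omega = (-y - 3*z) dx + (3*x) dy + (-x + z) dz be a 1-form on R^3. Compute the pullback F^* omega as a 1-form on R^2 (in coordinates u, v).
F^* omega = (4*u*v + u + 3*v) du + (3*u*(2*u - 3)) dv

Using F^*(f dg) = (f ∘ F) d(g ∘ F), substitute each coordinate x_i by F_i(u, v) in f_i, and replace dx_i by d F_i = (∂F_i/∂u) du + (∂F_i/∂v) dv.
  For the x component: f_1(F) = -2*u*v + 5*u + 3*v; d F_1 = (1) du + (0) dv
  For the y component: f_2(F) = 3*u; d F_2 = (2*v - 2) du + (2*u - 3) dv
  For the z component: f_3(F) = -2*u; d F_3 = (-1) du + (0) dv
Combining and collecting du, dv coefficients:
  coeff of du: 4*u*v + u + 3*v
  coeff of dv: 3*u*(2*u - 3)
F^* omega = (4*u*v + u + 3*v) du + (3*u*(2*u - 3)) dv.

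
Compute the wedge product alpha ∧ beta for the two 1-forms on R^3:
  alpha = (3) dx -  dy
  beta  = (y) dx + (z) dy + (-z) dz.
alpha ∧ beta = (y + 3*z) dx ∧ dy + (-3*z) dx ∧ dz + (z) dy ∧ dz

Distribute the wedge, using dx_i ∧ dx_j = -dx_j ∧ dx_i and dx_i ∧ dx_i = 0. For each pair (i, j) with i < j, the coefficient of dx_i ∧ dx_j in alpha ∧ beta is (alpha_i * beta_j - alpha_j * beta_i). Collecting: alpha ∧ beta = (y + 3*z) dx ∧ dy + (-3*z) dx ∧ dz + (z) dy ∧ dz.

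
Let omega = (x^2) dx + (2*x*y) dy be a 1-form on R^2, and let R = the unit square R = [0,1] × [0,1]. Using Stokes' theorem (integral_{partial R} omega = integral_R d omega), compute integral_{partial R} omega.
integral_(partial R) omega = 1

Stokes: integral_partial_R omega = integral_R d omega with d omega = (∂Q/∂x - ∂P/∂y) dx ∧ dy.
  ∂Q/∂x = 2*y
  ∂P/∂y = 0
  integrand = ∂Q/∂x - ∂P/∂y = 2*y.
Integrating over R: integral_0^1 integral_0^1 (2*y) dx dy = 1.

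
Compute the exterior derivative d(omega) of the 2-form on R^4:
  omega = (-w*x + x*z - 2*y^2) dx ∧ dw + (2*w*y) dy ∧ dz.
d(omega) = (4*y) dx ∧ dy ∧ dw + (-x) dx ∧ dz ∧ dw + (2*y) dy ∧ dz ∧ dw

For a 2-form omega = sum_{i<j} g_{ij} dx_i ∧ dx_j, the exterior derivative is
  d(omega) = sum_{i<j} d(g_{ij}) ∧ dx_i ∧ dx_j = sum_{i<j, k} (∂g_{ij}/∂x_k) dx_k ∧ dx_i ∧ dx_j.
Expand each term, using dx_k ∧ dx_i ∧ dx_j = sgn(permutation) dx_{(a)} ∧ dx_{(b)} ∧ dx_{(c)} with (a < b < c) sorted:
  d(-w*x + x*z - 2*y^2) includes (∂/∂y)(-w*x + x*z - 2*y^2) dy = (-4*y) dy, which multiplied by dx ∧ dw gives (4*y) dx ∧ dy ∧ dw
  d(-w*x + x*z - 2*y^2) includes (∂/∂z)(-w*x + x*z - 2*y^2) dz = (x) dz, which multiplied by dx ∧ dw gives (-x) dx ∧ dz ∧ dw
  d(2*w*y) includes (∂/∂w)(2*w*y) dw = (2*y) dw, which multiplied by dy ∧ dz gives (2*y) dy ∧ dz ∧ dw
Collecting like 3-forms: d(omega) = (4*y) dx ∧ dy ∧ dw + (-x) dx ∧ dz ∧ dw + (2*y) dy ∧ dz ∧ dw.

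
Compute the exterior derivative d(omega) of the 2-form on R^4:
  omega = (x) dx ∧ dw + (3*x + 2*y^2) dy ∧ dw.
d(omega) = (3) dx ∧ dy ∧ dw

For a 2-form omega = sum_{i<j} g_{ij} dx_i ∧ dx_j, the exterior derivative is
  d(omega) = sum_{i<j} d(g_{ij}) ∧ dx_i ∧ dx_j = sum_{i<j, k} (∂g_{ij}/∂x_k) dx_k ∧ dx_i ∧ dx_j.
Expand each term, using dx_k ∧ dx_i ∧ dx_j = sgn(permutation) dx_{(a)} ∧ dx_{(b)} ∧ dx_{(c)} with (a < b < c) sorted:
  d(3*x + 2*y^2) includes (∂/∂x)(3*x + 2*y^2) dx = (3) dx, which multiplied by dy ∧ dw gives (3) dx ∧ dy ∧ dw
Collecting like 3-forms: d(omega) = (3) dx ∧ dy ∧ dw.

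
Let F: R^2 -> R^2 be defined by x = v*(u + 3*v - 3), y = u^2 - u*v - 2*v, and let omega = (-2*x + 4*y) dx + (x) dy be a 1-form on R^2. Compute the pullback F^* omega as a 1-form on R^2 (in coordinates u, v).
F^* omega = (v*(6*u^2 - u*v - 6*u - 9*v^2 + v)) du + (4*u^3 + 17*u^2*v - 12*u^2 - 45*u*v^2 + 17*u*v - 36*v^3 + 12*v) dv

Using F^*(f dg) = (f ∘ F) d(g ∘ F), substitute each coordinate x_i by F_i(u, v) in f_i, and replace dx_i by d F_i = (∂F_i/∂u) du + (∂F_i/∂v) dv.
  For the x component: f_1(F) = 4*u^2 - 6*u*v - 6*v^2 - 2*v; d F_1 = (v) du + (u + 6*v - 3) dv
  For the y component: f_2(F) = v*(u + 3*v - 3); d F_2 = (2*u - v) du + (-u - 2) dv
Combining and collecting du, dv coefficients:
  coeff of du: v*(6*u^2 - u*v - 6*u - 9*v^2 + v)
  coeff of dv: 4*u^3 + 17*u^2*v - 12*u^2 - 45*u*v^2 + 17*u*v - 36*v^3 + 12*v
F^* omega = (v*(6*u^2 - u*v - 6*u - 9*v^2 + v)) du + (4*u^3 + 17*u^2*v - 12*u^2 - 45*u*v^2 + 17*u*v - 36*v^3 + 12*v) dv.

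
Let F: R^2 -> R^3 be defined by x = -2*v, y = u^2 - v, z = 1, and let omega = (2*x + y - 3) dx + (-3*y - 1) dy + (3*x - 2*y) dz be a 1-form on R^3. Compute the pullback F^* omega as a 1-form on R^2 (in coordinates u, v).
F^* omega = (2*u*(-3*u^2 + 3*v - 1)) du + (u^2 + 7*v + 7) dv

Using F^*(f dg) = (f ∘ F) d(g ∘ F), substitute each coordinate x_i by F_i(u, v) in f_i, and replace dx_i by d F_i = (∂F_i/∂u) du + (∂F_i/∂v) dv.
  For the x component: f_1(F) = u^2 - 5*v - 3; d F_1 = (0) du + (-2) dv
  For the y component: f_2(F) = -3*u^2 + 3*v - 1; d F_2 = (2*u) du + (-1) dv
  For the z component: f_3(F) = -2*u^2 - 4*v; d F_3 = (0) du + (0) dv
Combining and collecting du, dv coefficients:
  coeff of du: 2*u*(-3*u^2 + 3*v - 1)
  coeff of dv: u^2 + 7*v + 7
F^* omega = (2*u*(-3*u^2 + 3*v - 1)) du + (u^2 + 7*v + 7) dv.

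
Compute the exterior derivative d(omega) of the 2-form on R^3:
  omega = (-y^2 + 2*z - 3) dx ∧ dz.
d(omega) = (2*y) dx ∧ dy ∧ dz

For a 2-form omega = sum_{i<j} g_{ij} dx_i ∧ dx_j, the exterior derivative is
  d(omega) = sum_{i<j} d(g_{ij}) ∧ dx_i ∧ dx_j = sum_{i<j, k} (∂g_{ij}/∂x_k) dx_k ∧ dx_i ∧ dx_j.
Expand each term, using dx_k ∧ dx_i ∧ dx_j = sgn(permutation) dx_{(a)} ∧ dx_{(b)} ∧ dx_{(c)} with (a < b < c) sorted:
  d(-y^2 + 2*z - 3) includes (∂/∂y)(-y^2 + 2*z - 3) dy = (-2*y) dy, which multiplied by dx ∧ dz gives (2*y) dx ∧ dy ∧ dz
Collecting like 3-forms: d(omega) = (2*y) dx ∧ dy ∧ dz.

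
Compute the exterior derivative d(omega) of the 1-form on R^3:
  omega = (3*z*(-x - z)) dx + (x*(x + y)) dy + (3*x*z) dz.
d(omega) = (2*x + y) dx ∧ dy + (3*x + 9*z) dx ∧ dz

For a 1-form omega = sum_i f_i dx_i, the exterior derivative is
  d(omega) = sum_{i < j} (∂f_j/∂x_i - ∂f_i/∂x_j) dx_i ∧ dx_j.
  coefficient of dx ∧ dy: ∂f_2/∂x - ∂f_1/∂y = ∂(x*(x + y))/∂x - ∂(3*z*(-x - z))/∂y = 2*x + y
  coefficient of dx ∧ dz: ∂f_3/∂x - ∂f_1/∂z = ∂(3*x*z)/∂x - ∂(3*z*(-x - z))/∂z = 3*x + 9*z
Assembling: d(omega) = (2*x + y) dx ∧ dy + (3*x + 9*z) dx ∧ dz.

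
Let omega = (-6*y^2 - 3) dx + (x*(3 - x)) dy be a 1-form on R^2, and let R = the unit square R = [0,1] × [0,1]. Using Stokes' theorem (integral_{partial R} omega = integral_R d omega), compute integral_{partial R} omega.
integral_(partial R) omega = 8

Stokes: integral_partial_R omega = integral_R d omega with d omega = (∂Q/∂x - ∂P/∂y) dx ∧ dy.
  ∂Q/∂x = 3 - 2*x
  ∂P/∂y = -12*y
  integrand = ∂Q/∂x - ∂P/∂y = -2*x + 12*y + 3.
Integrating over R: integral_0^1 integral_0^1 (-2*x + 12*y + 3) dx dy = 8.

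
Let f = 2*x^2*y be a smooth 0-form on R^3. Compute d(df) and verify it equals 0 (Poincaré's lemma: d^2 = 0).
d(df) = 0

Step 1: df = sum_i (∂f/∂x_i) dx_i = (4*x*y) dx + (2*x^2) dy + (0) dz.
Step 2: Apply d again. Using the 1-form formula, the coefficient of dx ∧ dy in d(df) is ∂^2 f/∂x ∂y - ∂^2 f/∂y ∂x = (4*x) - (4*x) = 0 (equality of mixed partials for smooth f).
Similarly for dx ∧ dz and dy ∧ dz — all coefficients vanish. So d(df) = 0.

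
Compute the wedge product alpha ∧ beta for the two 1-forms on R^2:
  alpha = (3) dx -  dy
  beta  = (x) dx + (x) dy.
alpha ∧ beta = (4*x) dx ∧ dy

Distribute the wedge, using dx_i ∧ dx_j = -dx_j ∧ dx_i and dx_i ∧ dx_i = 0. For each pair (i, j) with i < j, the coefficient of dx_i ∧ dx_j in alpha ∧ beta is (alpha_i * beta_j - alpha_j * beta_i). Collecting: alpha ∧ beta = (4*x) dx ∧ dy.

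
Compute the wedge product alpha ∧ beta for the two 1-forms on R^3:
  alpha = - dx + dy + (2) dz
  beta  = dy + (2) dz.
alpha ∧ beta = (-1) dx ∧ dy + (-2) dx ∧ dz

Distribute the wedge, using dx_i ∧ dx_j = -dx_j ∧ dx_i and dx_i ∧ dx_i = 0. For each pair (i, j) with i < j, the coefficient of dx_i ∧ dx_j in alpha ∧ beta is (alpha_i * beta_j - alpha_j * beta_i). Collecting: alpha ∧ beta = (-1) dx ∧ dy + (-2) dx ∧ dz.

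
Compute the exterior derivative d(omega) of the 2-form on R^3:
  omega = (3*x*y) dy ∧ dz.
d(omega) = (3*y) dx ∧ dy ∧ dz

For a 2-form omega = sum_{i<j} g_{ij} dx_i ∧ dx_j, the exterior derivative is
  d(omega) = sum_{i<j} d(g_{ij}) ∧ dx_i ∧ dx_j = sum_{i<j, k} (∂g_{ij}/∂x_k) dx_k ∧ dx_i ∧ dx_j.
Expand each term, using dx_k ∧ dx_i ∧ dx_j = sgn(permutation) dx_{(a)} ∧ dx_{(b)} ∧ dx_{(c)} with (a < b < c) sorted:
  d(3*x*y) includes (∂/∂x)(3*x*y) dx = (3*y) dx, which multiplied by dy ∧ dz gives (3*y) dx ∧ dy ∧ dz
Collecting like 3-forms: d(omega) = (3*y) dx ∧ dy ∧ dz.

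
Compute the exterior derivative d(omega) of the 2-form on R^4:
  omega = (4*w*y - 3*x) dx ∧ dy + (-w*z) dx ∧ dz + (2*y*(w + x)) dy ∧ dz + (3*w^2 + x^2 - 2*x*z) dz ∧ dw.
d(omega) = (4*y) dx ∧ dy ∧ dw + (2*x - 3*z) dx ∧ dz ∧ dw + (2*y) dx ∧ dy ∧ dz + (2*y) dy ∧ dz ∧ dw

For a 2-form omega = sum_{i<j} g_{ij} dx_i ∧ dx_j, the exterior derivative is
  d(omega) = sum_{i<j} d(g_{ij}) ∧ dx_i ∧ dx_j = sum_{i<j, k} (∂g_{ij}/∂x_k) dx_k ∧ dx_i ∧ dx_j.
Expand each term, using dx_k ∧ dx_i ∧ dx_j = sgn(permutation) dx_{(a)} ∧ dx_{(b)} ∧ dx_{(c)} with (a < b < c) sorted:
  d(4*w*y - 3*x) includes (∂/∂w)(4*w*y - 3*x) dw = (4*y) dw, which multiplied by dx ∧ dy gives (4*y) dx ∧ dy ∧ dw
  d(-w*z) includes (∂/∂w)(-w*z) dw = (-z) dw, which multiplied by dx ∧ dz gives (-z) dx ∧ dz ∧ dw
  d(2*y*(w + x)) includes (∂/∂x)(2*y*(w + x)) dx = (2*y) dx, which multiplied by dy ∧ dz gives (2*y) dx ∧ dy ∧ dz
  d(2*y*(w + x)) includes (∂/∂w)(2*y*(w + x)) dw = (2*y) dw, which multiplied by dy ∧ dz gives (2*y) dy ∧ dz ∧ dw
  d(3*w^2 + x^2 - 2*x*z) includes (∂/∂x)(3*w^2 + x^2 - 2*x*z) dx = (2*x - 2*z) dx, which multiplied by dz ∧ dw gives (2*x - 2*z) dx ∧ dz ∧ dw
Collecting like 3-forms: d(omega) = (4*y) dx ∧ dy ∧ dw + (2*x - 3*z) dx ∧ dz ∧ dw + (2*y) dx ∧ dy ∧ dz + (2*y) dy ∧ dz ∧ dw.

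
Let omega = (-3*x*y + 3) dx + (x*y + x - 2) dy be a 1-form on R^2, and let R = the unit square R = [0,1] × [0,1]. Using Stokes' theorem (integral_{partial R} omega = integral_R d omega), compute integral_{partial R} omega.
integral_(partial R) omega = 3

Stokes: integral_partial_R omega = integral_R d omega with d omega = (∂Q/∂x - ∂P/∂y) dx ∧ dy.
  ∂Q/∂x = y + 1
  ∂P/∂y = -3*x
  integrand = ∂Q/∂x - ∂P/∂y = 3*x + y + 1.
Integrating over R: integral_0^1 integral_0^1 (3*x + y + 1) dx dy = 3.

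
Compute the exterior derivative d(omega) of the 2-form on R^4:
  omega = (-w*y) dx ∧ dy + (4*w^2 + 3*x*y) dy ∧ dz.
d(omega) = (-y) dx ∧ dy ∧ dw + (3*y) dx ∧ dy ∧ dz + (8*w) dy ∧ dz ∧ dw

For a 2-form omega = sum_{i<j} g_{ij} dx_i ∧ dx_j, the exterior derivative is
  d(omega) = sum_{i<j} d(g_{ij}) ∧ dx_i ∧ dx_j = sum_{i<j, k} (∂g_{ij}/∂x_k) dx_k ∧ dx_i ∧ dx_j.
Expand each term, using dx_k ∧ dx_i ∧ dx_j = sgn(permutation) dx_{(a)} ∧ dx_{(b)} ∧ dx_{(c)} with (a < b < c) sorted:
  d(-w*y) includes (∂/∂w)(-w*y) dw = (-y) dw, which multiplied by dx ∧ dy gives (-y) dx ∧ dy ∧ dw
  d(4*w^2 + 3*x*y) includes (∂/∂x)(4*w^2 + 3*x*y) dx = (3*y) dx, which multiplied by dy ∧ dz gives (3*y) dx ∧ dy ∧ dz
  d(4*w^2 + 3*x*y) includes (∂/∂w)(4*w^2 + 3*x*y) dw = (8*w) dw, which multiplied by dy ∧ dz gives (8*w) dy ∧ dz ∧ dw
Collecting like 3-forms: d(omega) = (-y) dx ∧ dy ∧ dw + (3*y) dx ∧ dy ∧ dz + (8*w) dy ∧ dz ∧ dw.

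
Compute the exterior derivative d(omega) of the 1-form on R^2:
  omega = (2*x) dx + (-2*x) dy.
d(omega) = (-2) dx ∧ dy

For a 1-form omega = sum_i f_i dx_i, the exterior derivative is
  d(omega) = sum_{i < j} (∂f_j/∂x_i - ∂f_i/∂x_j) dx_i ∧ dx_j.
  coefficient of dx ∧ dy: ∂f_2/∂x - ∂f_1/∂y = ∂(-2*x)/∂x - ∂(2*x)/∂y = -2
Assembling: d(omega) = (-2) dx ∧ dy.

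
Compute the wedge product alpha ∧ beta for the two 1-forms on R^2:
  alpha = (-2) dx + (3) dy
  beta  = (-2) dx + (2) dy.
alpha ∧ beta = (2) dx ∧ dy

Distribute the wedge, using dx_i ∧ dx_j = -dx_j ∧ dx_i and dx_i ∧ dx_i = 0. For each pair (i, j) with i < j, the coefficient of dx_i ∧ dx_j in alpha ∧ beta is (alpha_i * beta_j - alpha_j * beta_i). Collecting: alpha ∧ beta = (2) dx ∧ dy.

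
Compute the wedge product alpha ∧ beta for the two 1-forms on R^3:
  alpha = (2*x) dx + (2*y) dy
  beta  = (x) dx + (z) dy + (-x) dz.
alpha ∧ beta = (2*x*(-y + z)) dx ∧ dy + (-2*x^2) dx ∧ dz + (-2*x*y) dy ∧ dz

Distribute the wedge, using dx_i ∧ dx_j = -dx_j ∧ dx_i and dx_i ∧ dx_i = 0. For each pair (i, j) with i < j, the coefficient of dx_i ∧ dx_j in alpha ∧ beta is (alpha_i * beta_j - alpha_j * beta_i). Collecting: alpha ∧ beta = (2*x*(-y + z)) dx ∧ dy + (-2*x^2) dx ∧ dz + (-2*x*y) dy ∧ dz.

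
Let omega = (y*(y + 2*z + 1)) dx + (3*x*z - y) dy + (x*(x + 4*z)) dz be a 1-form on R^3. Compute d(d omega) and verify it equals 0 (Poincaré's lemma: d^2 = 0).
d(d omega) = 0

Step 1: d omega = sum_{i<j} (∂f_j/∂x_i - ∂f_i/∂x_j) dx_i ∧ dx_j:
  coeff of dx ∧ dy: -2*y + z - 1
  coeff of dx ∧ dz: 2*x - 2*y + 4*z
  coeff of dy ∧ dz: -3*x
Step 2: Apply d again to each 2-form coefficient. The only possible 3-form in R^3 is dx ∧ dy ∧ dz, with coefficient
  ∂(coeff of dy∧dz)/∂x - ∂(coeff of dx∧dz)/∂y + ∂(coeff of dx∧dy)/∂z
  = ∂/∂x (-3*x) - ∂/∂y (2*x - 2*y + 4*z) + ∂/∂z (-2*y + z - 1).
Each of these terms simplifies to sums of mixed partials that cancel in pairs. The result is 0 (by equality of mixed partials for smooth functions — Schwarz / Clairaut).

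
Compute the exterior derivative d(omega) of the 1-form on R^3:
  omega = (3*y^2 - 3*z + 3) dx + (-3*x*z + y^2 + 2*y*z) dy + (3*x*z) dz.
d(omega) = (-6*y - 3*z) dx ∧ dy + (3*z + 3) dx ∧ dz + (3*x - 2*y) dy ∧ dz

For a 1-form omega = sum_i f_i dx_i, the exterior derivative is
  d(omega) = sum_{i < j} (∂f_j/∂x_i - ∂f_i/∂x_j) dx_i ∧ dx_j.
  coefficient of dx ∧ dy: ∂f_2/∂x - ∂f_1/∂y = ∂(-3*x*z + y^2 + 2*y*z)/∂x - ∂(3*y^2 - 3*z + 3)/∂y = -6*y - 3*z
  coefficient of dx ∧ dz: ∂f_3/∂x - ∂f_1/∂z = ∂(3*x*z)/∂x - ∂(3*y^2 - 3*z + 3)/∂z = 3*z + 3
  coefficient of dy ∧ dz: ∂f_3/∂y - ∂f_2/∂z = ∂(3*x*z)/∂y - ∂(-3*x*z + y^2 + 2*y*z)/∂z = 3*x - 2*y
Assembling: d(omega) = (-6*y - 3*z) dx ∧ dy + (3*z + 3) dx ∧ dz + (3*x - 2*y) dy ∧ dz.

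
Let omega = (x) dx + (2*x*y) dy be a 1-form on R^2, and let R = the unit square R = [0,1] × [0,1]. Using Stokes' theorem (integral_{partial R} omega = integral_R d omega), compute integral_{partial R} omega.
integral_(partial R) omega = 1

Stokes: integral_partial_R omega = integral_R d omega with d omega = (∂Q/∂x - ∂P/∂y) dx ∧ dy.
  ∂Q/∂x = 2*y
  ∂P/∂y = 0
  integrand = ∂Q/∂x - ∂P/∂y = 2*y.
Integrating over R: integral_0^1 integral_0^1 (2*y) dx dy = 1.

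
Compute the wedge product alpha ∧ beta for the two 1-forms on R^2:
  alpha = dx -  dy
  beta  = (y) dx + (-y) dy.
alpha ∧ beta = 0

Distribute the wedge, using dx_i ∧ dx_j = -dx_j ∧ dx_i and dx_i ∧ dx_i = 0. For each pair (i, j) with i < j, the coefficient of dx_i ∧ dx_j in alpha ∧ beta is (alpha_i * beta_j - alpha_j * beta_i). Collecting: alpha ∧ beta = 0.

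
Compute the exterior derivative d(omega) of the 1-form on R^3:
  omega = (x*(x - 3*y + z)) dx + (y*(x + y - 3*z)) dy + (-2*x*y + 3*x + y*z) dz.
d(omega) = (3*x + y) dx ∧ dy + (-x - 2*y + 3) dx ∧ dz + (-2*x + 3*y + z) dy ∧ dz

For a 1-form omega = sum_i f_i dx_i, the exterior derivative is
  d(omega) = sum_{i < j} (∂f_j/∂x_i - ∂f_i/∂x_j) dx_i ∧ dx_j.
  coefficient of dx ∧ dy: ∂f_2/∂x - ∂f_1/∂y = ∂(y*(x + y - 3*z))/∂x - ∂(x*(x - 3*y + z))/∂y = 3*x + y
  coefficient of dx ∧ dz: ∂f_3/∂x - ∂f_1/∂z = ∂(-2*x*y + 3*x + y*z)/∂x - ∂(x*(x - 3*y + z))/∂z = -x - 2*y + 3
  coefficient of dy ∧ dz: ∂f_3/∂y - ∂f_2/∂z = ∂(-2*x*y + 3*x + y*z)/∂y - ∂(y*(x + y - 3*z))/∂z = -2*x + 3*y + z
Assembling: d(omega) = (3*x + y) dx ∧ dy + (-x - 2*y + 3) dx ∧ dz + (-2*x + 3*y + z) dy ∧ dz.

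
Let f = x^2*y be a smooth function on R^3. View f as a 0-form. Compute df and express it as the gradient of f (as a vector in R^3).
df = (2*x*y) dx + (x^2) dy + (0) dz; grad f = (2*x*y, x^2, 0)

For a 0-form f, d f = (∂f/∂x) dx + (∂f/∂y) dy + (∂f/∂z) dz. The components of the vector representation are exactly the entries of grad f in Cartesian coordinates:
  ∂f/∂x = 2*x*y
  ∂f/∂y = x^2
  ∂f/∂z = 0.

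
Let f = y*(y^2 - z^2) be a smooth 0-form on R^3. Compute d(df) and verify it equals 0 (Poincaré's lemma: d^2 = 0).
d(df) = 0

Step 1: df = sum_i (∂f/∂x_i) dx_i = (0) dx + (3*y^2 - z^2) dy + (-2*y*z) dz.
Step 2: Apply d again. Using the 1-form formula, the coefficient of dx ∧ dy in d(df) is ∂^2 f/∂x ∂y - ∂^2 f/∂y ∂x = (0) - (0) = 0 (equality of mixed partials for smooth f).
Similarly for dx ∧ dz and dy ∧ dz — all coefficients vanish. So d(df) = 0.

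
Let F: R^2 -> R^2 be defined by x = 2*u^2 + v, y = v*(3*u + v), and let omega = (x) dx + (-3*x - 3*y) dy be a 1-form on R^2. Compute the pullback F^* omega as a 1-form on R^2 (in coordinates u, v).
F^* omega = (8*u^3 - 18*u^2*v - 27*u*v^2 + 4*u*v - 9*v^3 - 9*v^2) du + (-18*u^3 - 39*u^2*v + 2*u^2 - 27*u*v^2 - 9*u*v - 6*v^3 - 6*v^2 + v) dv

Using F^*(f dg) = (f ∘ F) d(g ∘ F), substitute each coordinate x_i by F_i(u, v) in f_i, and replace dx_i by d F_i = (∂F_i/∂u) du + (∂F_i/∂v) dv.
  For the x component: f_1(F) = 2*u^2 + v; d F_1 = (4*u) du + (1) dv
  For the y component: f_2(F) = -6*u^2 - 9*u*v - 3*v^2 - 3*v; d F_2 = (3*v) du + (3*u + 2*v) dv
Combining and collecting du, dv coefficients:
  coeff of du: 8*u^3 - 18*u^2*v - 27*u*v^2 + 4*u*v - 9*v^3 - 9*v^2
  coeff of dv: -18*u^3 - 39*u^2*v + 2*u^2 - 27*u*v^2 - 9*u*v - 6*v^3 - 6*v^2 + v
F^* omega = (8*u^3 - 18*u^2*v - 27*u*v^2 + 4*u*v - 9*v^3 - 9*v^2) du + (-18*u^3 - 39*u^2*v + 2*u^2 - 27*u*v^2 - 9*u*v - 6*v^3 - 6*v^2 + v) dv.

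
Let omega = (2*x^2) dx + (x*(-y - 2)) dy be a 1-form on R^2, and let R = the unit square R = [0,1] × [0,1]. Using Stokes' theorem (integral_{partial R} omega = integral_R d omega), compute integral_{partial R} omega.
integral_(partial R) omega = -5/2

Stokes: integral_partial_R omega = integral_R d omega with d omega = (∂Q/∂x - ∂P/∂y) dx ∧ dy.
  ∂Q/∂x = -y - 2
  ∂P/∂y = 0
  integrand = ∂Q/∂x - ∂P/∂y = -y - 2.
Integrating over R: integral_0^1 integral_0^1 (-y - 2) dx dy = -5/2.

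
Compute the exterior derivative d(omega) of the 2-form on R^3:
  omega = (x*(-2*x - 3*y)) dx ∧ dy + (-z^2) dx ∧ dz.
d(omega) = 0

For a 2-form omega = sum_{i<j} g_{ij} dx_i ∧ dx_j, the exterior derivative is
  d(omega) = sum_{i<j} d(g_{ij}) ∧ dx_i ∧ dx_j = sum_{i<j, k} (∂g_{ij}/∂x_k) dx_k ∧ dx_i ∧ dx_j.
Expand each term, using dx_k ∧ dx_i ∧ dx_j = sgn(permutation) dx_{(a)} ∧ dx_{(b)} ∧ dx_{(c)} with (a < b < c) sorted:

Collecting like 3-forms: d(omega) = 0.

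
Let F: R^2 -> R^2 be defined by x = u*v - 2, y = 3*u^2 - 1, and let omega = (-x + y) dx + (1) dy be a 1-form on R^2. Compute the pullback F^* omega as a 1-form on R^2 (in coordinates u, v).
F^* omega = (3*u^2*v - u*v^2 + 6*u + v) du + (u*(3*u^2 - u*v + 1)) dv

Using F^*(f dg) = (f ∘ F) d(g ∘ F), substitute each coordinate x_i by F_i(u, v) in f_i, and replace dx_i by d F_i = (∂F_i/∂u) du + (∂F_i/∂v) dv.
  For the x component: f_1(F) = 3*u^2 - u*v + 1; d F_1 = (v) du + (u) dv
  For the y component: f_2(F) = 1; d F_2 = (6*u) du + (0) dv
Combining and collecting du, dv coefficients:
  coeff of du: 3*u^2*v - u*v^2 + 6*u + v
  coeff of dv: u*(3*u^2 - u*v + 1)
F^* omega = (3*u^2*v - u*v^2 + 6*u + v) du + (u*(3*u^2 - u*v + 1)) dv.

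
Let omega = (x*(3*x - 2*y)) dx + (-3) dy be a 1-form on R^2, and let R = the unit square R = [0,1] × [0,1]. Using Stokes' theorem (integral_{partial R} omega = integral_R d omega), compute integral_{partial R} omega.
integral_(partial R) omega = 1

Stokes: integral_partial_R omega = integral_R d omega with d omega = (∂Q/∂x - ∂P/∂y) dx ∧ dy.
  ∂Q/∂x = 0
  ∂P/∂y = -2*x
  integrand = ∂Q/∂x - ∂P/∂y = 2*x.
Integrating over R: integral_0^1 integral_0^1 (2*x) dx dy = 1.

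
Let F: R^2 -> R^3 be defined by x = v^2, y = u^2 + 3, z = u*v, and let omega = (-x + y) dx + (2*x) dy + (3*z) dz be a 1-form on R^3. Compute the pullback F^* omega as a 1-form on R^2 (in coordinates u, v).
F^* omega = (7*u*v^2) du + (v*(5*u^2 - 2*v^2 + 6)) dv

Using F^*(f dg) = (f ∘ F) d(g ∘ F), substitute each coordinate x_i by F_i(u, v) in f_i, and replace dx_i by d F_i = (∂F_i/∂u) du + (∂F_i/∂v) dv.
  For the x component: f_1(F) = u^2 - v^2 + 3; d F_1 = (0) du + (2*v) dv
  For the y component: f_2(F) = 2*v^2; d F_2 = (2*u) du + (0) dv
  For the z component: f_3(F) = 3*u*v; d F_3 = (v) du + (u) dv
Combining and collecting du, dv coefficients:
  coeff of du: 7*u*v^2
  coeff of dv: v*(5*u^2 - 2*v^2 + 6)
F^* omega = (7*u*v^2) du + (v*(5*u^2 - 2*v^2 + 6)) dv.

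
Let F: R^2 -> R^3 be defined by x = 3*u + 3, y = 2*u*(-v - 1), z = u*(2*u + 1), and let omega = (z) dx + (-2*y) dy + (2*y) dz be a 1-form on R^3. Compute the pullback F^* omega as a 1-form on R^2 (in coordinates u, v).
F^* omega = (u*(-16*u*v - 10*u - 8*v^2 - 20*v - 9)) du + (8*u^2*(-v - 1)) dv

Using F^*(f dg) = (f ∘ F) d(g ∘ F), substitute each coordinate x_i by F_i(u, v) in f_i, and replace dx_i by d F_i = (∂F_i/∂u) du + (∂F_i/∂v) dv.
  For the x component: f_1(F) = u*(2*u + 1); d F_1 = (3) du + (0) dv
  For the y component: f_2(F) = 4*u*(v + 1); d F_2 = (-2*v - 2) du + (-2*u) dv
  For the z component: f_3(F) = 4*u*(-v - 1); d F_3 = (4*u + 1) du + (0) dv
Combining and collecting du, dv coefficients:
  coeff of du: u*(-16*u*v - 10*u - 8*v^2 - 20*v - 9)
  coeff of dv: 8*u^2*(-v - 1)
F^* omega = (u*(-16*u*v - 10*u - 8*v^2 - 20*v - 9)) du + (8*u^2*(-v - 1)) dv.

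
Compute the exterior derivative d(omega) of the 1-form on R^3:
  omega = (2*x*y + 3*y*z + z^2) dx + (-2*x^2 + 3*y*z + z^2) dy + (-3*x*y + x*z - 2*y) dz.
d(omega) = (-6*x - 3*z) dx ∧ dy + (-6*y - z) dx ∧ dz + (-3*x - 3*y - 2*z - 2) dy ∧ dz

For a 1-form omega = sum_i f_i dx_i, the exterior derivative is
  d(omega) = sum_{i < j} (∂f_j/∂x_i - ∂f_i/∂x_j) dx_i ∧ dx_j.
  coefficient of dx ∧ dy: ∂f_2/∂x - ∂f_1/∂y = ∂(-2*x^2 + 3*y*z + z^2)/∂x - ∂(2*x*y + 3*y*z + z^2)/∂y = -6*x - 3*z
  coefficient of dx ∧ dz: ∂f_3/∂x - ∂f_1/∂z = ∂(-3*x*y + x*z - 2*y)/∂x - ∂(2*x*y + 3*y*z + z^2)/∂z = -6*y - z
  coefficient of dy ∧ dz: ∂f_3/∂y - ∂f_2/∂z = ∂(-3*x*y + x*z - 2*y)/∂y - ∂(-2*x^2 + 3*y*z + z^2)/∂z = -3*x - 3*y - 2*z - 2
Assembling: d(omega) = (-6*x - 3*z) dx ∧ dy + (-6*y - z) dx ∧ dz + (-3*x - 3*y - 2*z - 2) dy ∧ dz.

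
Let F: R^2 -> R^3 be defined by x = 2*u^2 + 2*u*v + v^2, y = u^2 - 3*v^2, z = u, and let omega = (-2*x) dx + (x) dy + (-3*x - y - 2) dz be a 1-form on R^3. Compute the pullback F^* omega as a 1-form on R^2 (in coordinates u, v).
F^* omega = (-12*u^3 - 20*u^2*v - 7*u^2 - 14*u*v^2 - 6*u*v - 4*v^3 - 2) du + (-8*u^3 - 28*u^2*v - 24*u*v^2 - 10*v^3) dv

Using F^*(f dg) = (f ∘ F) d(g ∘ F), substitute each coordinate x_i by F_i(u, v) in f_i, and replace dx_i by d F_i = (∂F_i/∂u) du + (∂F_i/∂v) dv.
  For the x component: f_1(F) = -4*u^2 - 4*u*v - 2*v^2; d F_1 = (4*u + 2*v) du + (2*u + 2*v) dv
  For the y component: f_2(F) = 2*u^2 + 2*u*v + v^2; d F_2 = (2*u) du + (-6*v) dv
  For the z component: f_3(F) = -7*u^2 - 6*u*v - 2; d F_3 = (1) du + (0) dv
Combining and collecting du, dv coefficients:
  coeff of du: -12*u^3 - 20*u^2*v - 7*u^2 - 14*u*v^2 - 6*u*v - 4*v^3 - 2
  coeff of dv: -8*u^3 - 28*u^2*v - 24*u*v^2 - 10*v^3
F^* omega = (-12*u^3 - 20*u^2*v - 7*u^2 - 14*u*v^2 - 6*u*v - 4*v^3 - 2) du + (-8*u^3 - 28*u^2*v - 24*u*v^2 - 10*v^3) dv.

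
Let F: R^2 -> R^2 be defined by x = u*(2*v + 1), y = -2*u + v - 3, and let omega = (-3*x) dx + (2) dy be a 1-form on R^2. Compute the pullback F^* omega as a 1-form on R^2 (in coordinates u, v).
F^* omega = (-12*u*v^2 - 12*u*v - 3*u - 4) du + (-12*u^2*v - 6*u^2 + 2) dv

Using F^*(f dg) = (f ∘ F) d(g ∘ F), substitute each coordinate x_i by F_i(u, v) in f_i, and replace dx_i by d F_i = (∂F_i/∂u) du + (∂F_i/∂v) dv.
  For the x component: f_1(F) = 3*u*(-2*v - 1); d F_1 = (2*v + 1) du + (2*u) dv
  For the y component: f_2(F) = 2; d F_2 = (-2) du + (1) dv
Combining and collecting du, dv coefficients:
  coeff of du: -12*u*v^2 - 12*u*v - 3*u - 4
  coeff of dv: -12*u^2*v - 6*u^2 + 2
F^* omega = (-12*u*v^2 - 12*u*v - 3*u - 4) du + (-12*u^2*v - 6*u^2 + 2) dv.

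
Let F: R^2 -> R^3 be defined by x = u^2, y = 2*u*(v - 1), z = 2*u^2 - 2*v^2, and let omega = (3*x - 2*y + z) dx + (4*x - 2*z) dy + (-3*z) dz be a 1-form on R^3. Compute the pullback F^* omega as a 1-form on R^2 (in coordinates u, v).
F^* omega = (-14*u^3 - 8*u^2*v + 8*u^2 + 20*u*v^2 + 8*v^3 - 8*v^2) du + (8*v*(3*u^2 + u*v - 3*v^2)) dv

Using F^*(f dg) = (f ∘ F) d(g ∘ F), substitute each coordinate x_i by F_i(u, v) in f_i, and replace dx_i by d F_i = (∂F_i/∂u) du + (∂F_i/∂v) dv.
  For the x component: f_1(F) = 5*u^2 - 4*u*v + 4*u - 2*v^2; d F_1 = (2*u) du + (0) dv
  For the y component: f_2(F) = 4*v^2; d F_2 = (2*v - 2) du + (2*u) dv
  For the z component: f_3(F) = -6*u^2 + 6*v^2; d F_3 = (4*u) du + (-4*v) dv
Combining and collecting du, dv coefficients:
  coeff of du: -14*u^3 - 8*u^2*v + 8*u^2 + 20*u*v^2 + 8*v^3 - 8*v^2
  coeff of dv: 8*v*(3*u^2 + u*v - 3*v^2)
F^* omega = (-14*u^3 - 8*u^2*v + 8*u^2 + 20*u*v^2 + 8*v^3 - 8*v^2) du + (8*v*(3*u^2 + u*v - 3*v^2)) dv.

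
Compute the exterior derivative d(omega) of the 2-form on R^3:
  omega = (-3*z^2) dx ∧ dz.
d(omega) = 0

For a 2-form omega = sum_{i<j} g_{ij} dx_i ∧ dx_j, the exterior derivative is
  d(omega) = sum_{i<j} d(g_{ij}) ∧ dx_i ∧ dx_j = sum_{i<j, k} (∂g_{ij}/∂x_k) dx_k ∧ dx_i ∧ dx_j.
Expand each term, using dx_k ∧ dx_i ∧ dx_j = sgn(permutation) dx_{(a)} ∧ dx_{(b)} ∧ dx_{(c)} with (a < b < c) sorted:

Collecting like 3-forms: d(omega) = 0.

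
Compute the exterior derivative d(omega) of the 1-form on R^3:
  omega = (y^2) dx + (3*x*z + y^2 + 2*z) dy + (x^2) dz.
d(omega) = (-2*y + 3*z) dx ∧ dy + (2*x) dx ∧ dz + (-3*x - 2) dy ∧ dz

For a 1-form omega = sum_i f_i dx_i, the exterior derivative is
  d(omega) = sum_{i < j} (∂f_j/∂x_i - ∂f_i/∂x_j) dx_i ∧ dx_j.
  coefficient of dx ∧ dy: ∂f_2/∂x - ∂f_1/∂y = ∂(3*x*z + y^2 + 2*z)/∂x - ∂(y^2)/∂y = -2*y + 3*z
  coefficient of dx ∧ dz: ∂f_3/∂x - ∂f_1/∂z = ∂(x^2)/∂x - ∂(y^2)/∂z = 2*x
  coefficient of dy ∧ dz: ∂f_3/∂y - ∂f_2/∂z = ∂(x^2)/∂y - ∂(3*x*z + y^2 + 2*z)/∂z = -3*x - 2
Assembling: d(omega) = (-2*y + 3*z) dx ∧ dy + (2*x) dx ∧ dz + (-3*x - 2) dy ∧ dz.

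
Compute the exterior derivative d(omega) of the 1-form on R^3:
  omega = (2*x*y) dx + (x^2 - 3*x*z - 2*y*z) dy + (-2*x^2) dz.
d(omega) = (-3*z) dx ∧ dy + (-4*x) dx ∧ dz + (3*x + 2*y) dy ∧ dz

For a 1-form omega = sum_i f_i dx_i, the exterior derivative is
  d(omega) = sum_{i < j} (∂f_j/∂x_i - ∂f_i/∂x_j) dx_i ∧ dx_j.
  coefficient of dx ∧ dy: ∂f_2/∂x - ∂f_1/∂y = ∂(x^2 - 3*x*z - 2*y*z)/∂x - ∂(2*x*y)/∂y = -3*z
  coefficient of dx ∧ dz: ∂f_3/∂x - ∂f_1/∂z = ∂(-2*x^2)/∂x - ∂(2*x*y)/∂z = -4*x
  coefficient of dy ∧ dz: ∂f_3/∂y - ∂f_2/∂z = ∂(-2*x^2)/∂y - ∂(x^2 - 3*x*z - 2*y*z)/∂z = 3*x + 2*y
Assembling: d(omega) = (-3*z) dx ∧ dy + (-4*x) dx ∧ dz + (3*x + 2*y) dy ∧ dz.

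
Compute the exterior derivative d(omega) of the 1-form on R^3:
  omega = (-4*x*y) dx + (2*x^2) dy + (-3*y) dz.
d(omega) = (8*x) dx ∧ dy + (-3) dy ∧ dz

For a 1-form omega = sum_i f_i dx_i, the exterior derivative is
  d(omega) = sum_{i < j} (∂f_j/∂x_i - ∂f_i/∂x_j) dx_i ∧ dx_j.
  coefficient of dx ∧ dy: ∂f_2/∂x - ∂f_1/∂y = ∂(2*x^2)/∂x - ∂(-4*x*y)/∂y = 8*x
  coefficient of dy ∧ dz: ∂f_3/∂y - ∂f_2/∂z = ∂(-3*y)/∂y - ∂(2*x^2)/∂z = -3
Assembling: d(omega) = (8*x) dx ∧ dy + (-3) dy ∧ dz.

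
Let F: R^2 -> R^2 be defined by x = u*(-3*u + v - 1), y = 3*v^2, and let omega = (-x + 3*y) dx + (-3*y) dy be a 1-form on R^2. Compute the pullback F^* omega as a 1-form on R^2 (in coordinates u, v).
F^* omega = (-18*u^3 + 9*u^2*v - 9*u^2 - 55*u*v^2 + 2*u*v - u + 9*v^3 - 9*v^2) du + (3*u^3 - u^2*v + u^2 + 9*u*v^2 - 54*v^3) dv

Using F^*(f dg) = (f ∘ F) d(g ∘ F), substitute each coordinate x_i by F_i(u, v) in f_i, and replace dx_i by d F_i = (∂F_i/∂u) du + (∂F_i/∂v) dv.
  For the x component: f_1(F) = 3*u^2 - u*v + u + 9*v^2; d F_1 = (-6*u + v - 1) du + (u) dv
  For the y component: f_2(F) = -9*v^2; d F_2 = (0) du + (6*v) dv
Combining and collecting du, dv coefficients:
  coeff of du: -18*u^3 + 9*u^2*v - 9*u^2 - 55*u*v^2 + 2*u*v - u + 9*v^3 - 9*v^2
  coeff of dv: 3*u^3 - u^2*v + u^2 + 9*u*v^2 - 54*v^3
F^* omega = (-18*u^3 + 9*u^2*v - 9*u^2 - 55*u*v^2 + 2*u*v - u + 9*v^3 - 9*v^2) du + (3*u^3 - u^2*v + u^2 + 9*u*v^2 - 54*v^3) dv.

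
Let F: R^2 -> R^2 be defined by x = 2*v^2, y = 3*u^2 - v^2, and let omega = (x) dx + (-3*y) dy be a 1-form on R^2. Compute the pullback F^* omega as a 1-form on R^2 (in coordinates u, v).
F^* omega = (18*u*(-3*u^2 + v^2)) du + (2*v*(9*u^2 + v^2)) dv

Using F^*(f dg) = (f ∘ F) d(g ∘ F), substitute each coordinate x_i by F_i(u, v) in f_i, and replace dx_i by d F_i = (∂F_i/∂u) du + (∂F_i/∂v) dv.
  For the x component: f_1(F) = 2*v^2; d F_1 = (0) du + (4*v) dv
  For the y component: f_2(F) = -9*u^2 + 3*v^2; d F_2 = (6*u) du + (-2*v) dv
Combining and collecting du, dv coefficients:
  coeff of du: 18*u*(-3*u^2 + v^2)
  coeff of dv: 2*v*(9*u^2 + v^2)
F^* omega = (18*u*(-3*u^2 + v^2)) du + (2*v*(9*u^2 + v^2)) dv.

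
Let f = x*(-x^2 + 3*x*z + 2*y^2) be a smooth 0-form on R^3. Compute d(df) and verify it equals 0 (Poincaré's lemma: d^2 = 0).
d(df) = 0

Step 1: df = sum_i (∂f/∂x_i) dx_i = (-3*x^2 + 6*x*z + 2*y^2) dx + (4*x*y) dy + (3*x^2) dz.
Step 2: Apply d again. Using the 1-form formula, the coefficient of dx ∧ dy in d(df) is ∂^2 f/∂x ∂y - ∂^2 f/∂y ∂x = (4*y) - (4*y) = 0 (equality of mixed partials for smooth f).
Similarly for dx ∧ dz and dy ∧ dz — all coefficients vanish. So d(df) = 0.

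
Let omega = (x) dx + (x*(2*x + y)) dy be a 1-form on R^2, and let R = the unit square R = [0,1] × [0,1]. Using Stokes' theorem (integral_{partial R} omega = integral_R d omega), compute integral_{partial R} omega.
integral_(partial R) omega = 5/2

Stokes: integral_partial_R omega = integral_R d omega with d omega = (∂Q/∂x - ∂P/∂y) dx ∧ dy.
  ∂Q/∂x = 4*x + y
  ∂P/∂y = 0
  integrand = ∂Q/∂x - ∂P/∂y = 4*x + y.
Integrating over R: integral_0^1 integral_0^1 (4*x + y) dx dy = 5/2.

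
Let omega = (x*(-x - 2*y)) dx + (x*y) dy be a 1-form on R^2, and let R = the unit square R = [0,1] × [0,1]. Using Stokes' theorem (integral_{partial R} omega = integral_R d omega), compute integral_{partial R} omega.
integral_(partial R) omega = 3/2

Stokes: integral_partial_R omega = integral_R d omega with d omega = (∂Q/∂x - ∂P/∂y) dx ∧ dy.
  ∂Q/∂x = y
  ∂P/∂y = -2*x
  integrand = ∂Q/∂x - ∂P/∂y = 2*x + y.
Integrating over R: integral_0^1 integral_0^1 (2*x + y) dx dy = 3/2.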